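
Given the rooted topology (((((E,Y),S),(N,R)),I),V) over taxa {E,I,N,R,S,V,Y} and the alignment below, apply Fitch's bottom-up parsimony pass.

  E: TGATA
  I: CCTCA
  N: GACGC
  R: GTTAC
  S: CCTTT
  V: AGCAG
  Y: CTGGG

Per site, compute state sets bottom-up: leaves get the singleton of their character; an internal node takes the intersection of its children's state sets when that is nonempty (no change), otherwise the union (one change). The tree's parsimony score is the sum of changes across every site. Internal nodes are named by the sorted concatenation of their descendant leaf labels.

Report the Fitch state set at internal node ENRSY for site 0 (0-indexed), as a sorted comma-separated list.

C,G

site 0, node EY: E={T} ∪ Y={C} → {C,T} (+1)
site 0, node ESY: EY={C,T} ∩ S={C} → {C} (+0)
site 0, node NR: N={G} ∩ R={G} → {G} (+0)
site 0, node ENRSY: ESY={C} ∪ NR={G} → {C,G} (+1)
site 0, node EINRSY: ENRSY={C,G} ∩ I={C} → {C} (+0)
site 0, node EINRSVY: EINRSY={C} ∪ V={A} → {A,C} (+1)
site 1, node EY: E={G} ∪ Y={T} → {G,T} (+1)
site 1, node ESY: EY={G,T} ∪ S={C} → {C,G,T} (+1)
site 1, node NR: N={A} ∪ R={T} → {A,T} (+1)
site 1, node ENRSY: ESY={C,G,T} ∩ NR={A,T} → {T} (+0)
site 1, node EINRSY: ENRSY={T} ∪ I={C} → {C,T} (+1)
site 1, node EINRSVY: EINRSY={C,T} ∪ V={G} → {C,G,T} (+1)
site 2, node EY: E={A} ∪ Y={G} → {A,G} (+1)
site 2, node ESY: EY={A,G} ∪ S={T} → {A,G,T} (+1)
site 2, node NR: N={C} ∪ R={T} → {C,T} (+1)
site 2, node ENRSY: ESY={A,G,T} ∩ NR={C,T} → {T} (+0)
site 2, node EINRSY: ENRSY={T} ∩ I={T} → {T} (+0)
site 2, node EINRSVY: EINRSY={T} ∪ V={C} → {C,T} (+1)
site 3, node EY: E={T} ∪ Y={G} → {G,T} (+1)
site 3, node ESY: EY={G,T} ∩ S={T} → {T} (+0)
site 3, node NR: N={G} ∪ R={A} → {A,G} (+1)
site 3, node ENRSY: ESY={T} ∪ NR={A,G} → {A,G,T} (+1)
site 3, node EINRSY: ENRSY={A,G,T} ∪ I={C} → {A,C,G,T} (+1)
site 3, node EINRSVY: EINRSY={A,C,G,T} ∩ V={A} → {A} (+0)
site 4, node EY: E={A} ∪ Y={G} → {A,G} (+1)
site 4, node ESY: EY={A,G} ∪ S={T} → {A,G,T} (+1)
site 4, node NR: N={C} ∩ R={C} → {C} (+0)
site 4, node ENRSY: ESY={A,G,T} ∪ NR={C} → {A,C,G,T} (+1)
site 4, node EINRSY: ENRSY={A,C,G,T} ∩ I={A} → {A} (+0)
site 4, node EINRSVY: EINRSY={A} ∪ V={G} → {A,G} (+1)
per-site changes: [3, 5, 4, 4, 4]; total = 20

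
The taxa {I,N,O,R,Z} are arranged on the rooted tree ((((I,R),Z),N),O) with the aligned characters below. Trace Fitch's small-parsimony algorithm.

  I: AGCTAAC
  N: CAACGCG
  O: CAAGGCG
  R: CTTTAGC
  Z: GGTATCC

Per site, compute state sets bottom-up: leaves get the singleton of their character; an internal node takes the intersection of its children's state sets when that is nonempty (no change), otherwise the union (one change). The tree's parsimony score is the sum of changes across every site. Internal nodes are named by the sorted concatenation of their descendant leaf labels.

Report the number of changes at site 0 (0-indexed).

2

IR@0: {A} ∪ {C} = {A,C} (union, +1)
IRZ@0: {A,C} ∪ {G} = {A,C,G} (union, +1)
INRZ@0: {A,C,G} ∩ {C} = {C} (intersection, +0)
INORZ@0: {C} ∩ {C} = {C} (intersection, +0)
IR@1: {G} ∪ {T} = {G,T} (union, +1)
IRZ@1: {G,T} ∩ {G} = {G} (intersection, +0)
INRZ@1: {G} ∪ {A} = {A,G} (union, +1)
INORZ@1: {A,G} ∩ {A} = {A} (intersection, +0)
IR@2: {C} ∪ {T} = {C,T} (union, +1)
IRZ@2: {C,T} ∩ {T} = {T} (intersection, +0)
INRZ@2: {T} ∪ {A} = {A,T} (union, +1)
INORZ@2: {A,T} ∩ {A} = {A} (intersection, +0)
IR@3: {T} ∩ {T} = {T} (intersection, +0)
IRZ@3: {T} ∪ {A} = {A,T} (union, +1)
INRZ@3: {A,T} ∪ {C} = {A,C,T} (union, +1)
INORZ@3: {A,C,T} ∪ {G} = {A,C,G,T} (union, +1)
IR@4: {A} ∩ {A} = {A} (intersection, +0)
IRZ@4: {A} ∪ {T} = {A,T} (union, +1)
INRZ@4: {A,T} ∪ {G} = {A,G,T} (union, +1)
INORZ@4: {A,G,T} ∩ {G} = {G} (intersection, +0)
IR@5: {A} ∪ {G} = {A,G} (union, +1)
IRZ@5: {A,G} ∪ {C} = {A,C,G} (union, +1)
INRZ@5: {A,C,G} ∩ {C} = {C} (intersection, +0)
INORZ@5: {C} ∩ {C} = {C} (intersection, +0)
IR@6: {C} ∩ {C} = {C} (intersection, +0)
IRZ@6: {C} ∩ {C} = {C} (intersection, +0)
INRZ@6: {C} ∪ {G} = {C,G} (union, +1)
INORZ@6: {C,G} ∩ {G} = {G} (intersection, +0)
per-site changes: [2, 2, 2, 3, 2, 2, 1]; total = 14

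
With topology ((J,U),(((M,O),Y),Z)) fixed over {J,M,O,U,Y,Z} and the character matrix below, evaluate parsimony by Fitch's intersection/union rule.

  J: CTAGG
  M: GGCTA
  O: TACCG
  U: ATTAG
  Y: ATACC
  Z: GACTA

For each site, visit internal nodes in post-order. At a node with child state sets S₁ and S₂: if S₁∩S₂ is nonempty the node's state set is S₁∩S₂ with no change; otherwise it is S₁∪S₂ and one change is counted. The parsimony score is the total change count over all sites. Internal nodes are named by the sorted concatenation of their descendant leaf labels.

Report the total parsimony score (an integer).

17

[col 0] JU: children J:{C}, U:{A} ∪→ {A,C}; cost 1
[col 0] MO: children M:{G}, O:{T} ∪→ {G,T}; cost 1
[col 0] MOY: children MO:{G,T}, Y:{A} ∪→ {A,G,T}; cost 1
[col 0] MOYZ: children MOY:{A,G,T}, Z:{G} ∩→ {G}; cost 0
[col 0] JMOUYZ: children JU:{A,C}, MOYZ:{G} ∪→ {A,C,G}; cost 1
[col 1] JU: children J:{T}, U:{T} ∩→ {T}; cost 0
[col 1] MO: children M:{G}, O:{A} ∪→ {A,G}; cost 1
[col 1] MOY: children MO:{A,G}, Y:{T} ∪→ {A,G,T}; cost 1
[col 1] MOYZ: children MOY:{A,G,T}, Z:{A} ∩→ {A}; cost 0
[col 1] JMOUYZ: children JU:{T}, MOYZ:{A} ∪→ {A,T}; cost 1
[col 2] JU: children J:{A}, U:{T} ∪→ {A,T}; cost 1
[col 2] MO: children M:{C}, O:{C} ∩→ {C}; cost 0
[col 2] MOY: children MO:{C}, Y:{A} ∪→ {A,C}; cost 1
[col 2] MOYZ: children MOY:{A,C}, Z:{C} ∩→ {C}; cost 0
[col 2] JMOUYZ: children JU:{A,T}, MOYZ:{C} ∪→ {A,C,T}; cost 1
[col 3] JU: children J:{G}, U:{A} ∪→ {A,G}; cost 1
[col 3] MO: children M:{T}, O:{C} ∪→ {C,T}; cost 1
[col 3] MOY: children MO:{C,T}, Y:{C} ∩→ {C}; cost 0
[col 3] MOYZ: children MOY:{C}, Z:{T} ∪→ {C,T}; cost 1
[col 3] JMOUYZ: children JU:{A,G}, MOYZ:{C,T} ∪→ {A,C,G,T}; cost 1
[col 4] JU: children J:{G}, U:{G} ∩→ {G}; cost 0
[col 4] MO: children M:{A}, O:{G} ∪→ {A,G}; cost 1
[col 4] MOY: children MO:{A,G}, Y:{C} ∪→ {A,C,G}; cost 1
[col 4] MOYZ: children MOY:{A,C,G}, Z:{A} ∩→ {A}; cost 0
[col 4] JMOUYZ: children JU:{G}, MOYZ:{A} ∪→ {A,G}; cost 1
per-site changes: [4, 3, 3, 4, 3]; total = 17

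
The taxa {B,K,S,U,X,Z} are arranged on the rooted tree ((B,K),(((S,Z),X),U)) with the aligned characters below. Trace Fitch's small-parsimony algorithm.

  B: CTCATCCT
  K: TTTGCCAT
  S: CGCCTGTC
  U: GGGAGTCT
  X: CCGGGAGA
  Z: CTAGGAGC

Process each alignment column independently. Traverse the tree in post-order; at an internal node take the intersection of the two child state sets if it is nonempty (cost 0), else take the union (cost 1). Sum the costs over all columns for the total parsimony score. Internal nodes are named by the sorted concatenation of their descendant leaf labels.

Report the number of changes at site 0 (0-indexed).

2

BK@0: {C} ∪ {T} = {C,T} (union, +1)
SZ@0: {C} ∩ {C} = {C} (intersection, +0)
SXZ@0: {C} ∩ {C} = {C} (intersection, +0)
SUXZ@0: {C} ∪ {G} = {C,G} (union, +1)
BKSUXZ@0: {C,T} ∩ {C,G} = {C} (intersection, +0)
BK@1: {T} ∩ {T} = {T} (intersection, +0)
SZ@1: {G} ∪ {T} = {G,T} (union, +1)
SXZ@1: {G,T} ∪ {C} = {C,G,T} (union, +1)
SUXZ@1: {C,G,T} ∩ {G} = {G} (intersection, +0)
BKSUXZ@1: {T} ∪ {G} = {G,T} (union, +1)
BK@2: {C} ∪ {T} = {C,T} (union, +1)
SZ@2: {C} ∪ {A} = {A,C} (union, +1)
SXZ@2: {A,C} ∪ {G} = {A,C,G} (union, +1)
SUXZ@2: {A,C,G} ∩ {G} = {G} (intersection, +0)
BKSUXZ@2: {C,T} ∪ {G} = {C,G,T} (union, +1)
BK@3: {A} ∪ {G} = {A,G} (union, +1)
SZ@3: {C} ∪ {G} = {C,G} (union, +1)
SXZ@3: {C,G} ∩ {G} = {G} (intersection, +0)
SUXZ@3: {G} ∪ {A} = {A,G} (union, +1)
BKSUXZ@3: {A,G} ∩ {A,G} = {A,G} (intersection, +0)
BK@4: {T} ∪ {C} = {C,T} (union, +1)
SZ@4: {T} ∪ {G} = {G,T} (union, +1)
SXZ@4: {G,T} ∩ {G} = {G} (intersection, +0)
SUXZ@4: {G} ∩ {G} = {G} (intersection, +0)
BKSUXZ@4: {C,T} ∪ {G} = {C,G,T} (union, +1)
BK@5: {C} ∩ {C} = {C} (intersection, +0)
SZ@5: {G} ∪ {A} = {A,G} (union, +1)
SXZ@5: {A,G} ∩ {A} = {A} (intersection, +0)
SUXZ@5: {A} ∪ {T} = {A,T} (union, +1)
BKSUXZ@5: {C} ∪ {A,T} = {A,C,T} (union, +1)
BK@6: {C} ∪ {A} = {A,C} (union, +1)
SZ@6: {T} ∪ {G} = {G,T} (union, +1)
SXZ@6: {G,T} ∩ {G} = {G} (intersection, +0)
SUXZ@6: {G} ∪ {C} = {C,G} (union, +1)
BKSUXZ@6: {A,C} ∩ {C,G} = {C} (intersection, +0)
BK@7: {T} ∩ {T} = {T} (intersection, +0)
SZ@7: {C} ∩ {C} = {C} (intersection, +0)
SXZ@7: {C} ∪ {A} = {A,C} (union, +1)
SUXZ@7: {A,C} ∪ {T} = {A,C,T} (union, +1)
BKSUXZ@7: {T} ∩ {A,C,T} = {T} (intersection, +0)
per-site changes: [2, 3, 4, 3, 3, 3, 3, 2]; total = 23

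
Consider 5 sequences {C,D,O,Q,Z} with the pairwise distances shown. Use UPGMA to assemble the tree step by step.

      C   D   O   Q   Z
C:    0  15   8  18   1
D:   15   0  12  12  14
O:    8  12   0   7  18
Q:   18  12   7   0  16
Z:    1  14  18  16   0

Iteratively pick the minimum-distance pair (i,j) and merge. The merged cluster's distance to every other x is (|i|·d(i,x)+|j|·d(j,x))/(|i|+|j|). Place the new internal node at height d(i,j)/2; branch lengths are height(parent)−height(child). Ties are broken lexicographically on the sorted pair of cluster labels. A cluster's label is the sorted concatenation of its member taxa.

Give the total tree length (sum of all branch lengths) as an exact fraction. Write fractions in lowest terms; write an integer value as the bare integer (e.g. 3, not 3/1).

149/6

iteration 1: select C,Z (d=1); attach at lengths (1/2, 1/2); label the merged cluster CZ
  updated: d(CZ,D)=29/2, d(CZ,O)=13, d(CZ,Q)=17
iteration 2: select O,Q (d=7); attach at lengths (7/2, 7/2); label the merged cluster OQ
  updated: d(CZ,OQ)=15, d(D,OQ)=12
iteration 3: select D,OQ (d=12); attach at lengths (6, 5/2); label the merged cluster DOQ
  updated: d(CZ,DOQ)=89/6
iteration 4: select CZ,DOQ (d=89/6); attach at lengths (83/12, 17/12); label the merged cluster CDOQZ
final tree: ((C:1/2,Z:1/2):83/12,(D:6,(O:7/2,Q:7/2):5/2):17/12)
total length: 149/6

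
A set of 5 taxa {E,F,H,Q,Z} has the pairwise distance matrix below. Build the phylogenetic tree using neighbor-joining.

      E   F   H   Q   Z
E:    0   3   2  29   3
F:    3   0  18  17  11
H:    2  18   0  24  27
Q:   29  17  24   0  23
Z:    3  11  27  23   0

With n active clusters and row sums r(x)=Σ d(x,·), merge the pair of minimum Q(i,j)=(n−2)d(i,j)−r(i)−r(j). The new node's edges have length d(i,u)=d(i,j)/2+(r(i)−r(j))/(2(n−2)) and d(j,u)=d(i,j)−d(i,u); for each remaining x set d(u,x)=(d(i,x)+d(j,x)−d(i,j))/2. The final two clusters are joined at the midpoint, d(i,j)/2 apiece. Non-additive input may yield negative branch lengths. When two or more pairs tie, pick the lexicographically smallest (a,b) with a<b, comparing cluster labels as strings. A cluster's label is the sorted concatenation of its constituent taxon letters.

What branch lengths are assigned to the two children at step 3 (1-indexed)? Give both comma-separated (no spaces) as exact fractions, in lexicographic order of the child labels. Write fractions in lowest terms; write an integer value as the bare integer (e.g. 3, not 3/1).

7/4,3/2

step 1: merge (E,H) at d=2, Q=-102; branch lengths E→-14/3, H→20/3; new cluster EH
  updated: d(EH,F)=19/2, d(EH,Q)=51/2, d(EH,Z)=14
step 2: merge (EH,Z) at d=14, Q=-69; branch lengths EH→29/4, Z→27/4; new cluster EHZ
  updated: d(EHZ,F)=13/4, d(EHZ,Q)=69/4
step 3: merge (EHZ,F) at d=13/4, Q=-75/2; branch lengths EHZ→7/4, F→3/2; new cluster EFHZ
  updated: d(EFHZ,Q)=31/2
step 4: merge (EFHZ,Q) at d=31/2; branch lengths EFHZ→31/4, Q→31/4; new cluster EFHQZ
final tree: ((((E:-14/3,H:20/3):29/4,Z:27/4):7/4,F:3/2):31/4,Q:31/4)
total length: 139/4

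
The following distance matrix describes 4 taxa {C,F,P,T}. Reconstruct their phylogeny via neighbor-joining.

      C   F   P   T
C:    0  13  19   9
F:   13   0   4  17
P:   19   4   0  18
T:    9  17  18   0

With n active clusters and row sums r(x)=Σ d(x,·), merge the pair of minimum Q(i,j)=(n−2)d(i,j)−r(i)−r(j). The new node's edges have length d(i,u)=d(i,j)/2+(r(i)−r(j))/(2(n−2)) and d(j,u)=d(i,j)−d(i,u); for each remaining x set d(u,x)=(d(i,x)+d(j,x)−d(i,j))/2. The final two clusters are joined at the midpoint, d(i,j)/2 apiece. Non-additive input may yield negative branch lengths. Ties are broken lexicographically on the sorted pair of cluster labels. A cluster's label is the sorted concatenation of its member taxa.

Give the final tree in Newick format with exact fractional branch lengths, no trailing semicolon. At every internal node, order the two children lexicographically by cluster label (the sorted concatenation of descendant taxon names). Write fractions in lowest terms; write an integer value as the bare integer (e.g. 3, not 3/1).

(((C:15/4,T:21/4):41/4,F:1/4):15/8,P:15/8)

1. join C+T (d=9, Q=-67) ⇒ CT; edges |C|=15/4, |T|=21/4
  updated: d(CT,F)=21/2, d(CT,P)=14
2. join CT+F (d=21/2, Q=-57/2) ⇒ CFT; edges |CT|=41/4, |F|=1/4
  updated: d(CFT,P)=15/4
3. join CFT+P (d=15/4) ⇒ CFPT; edges |CFT|=15/8, |P|=15/8
final tree: (((C:15/4,T:21/4):41/4,F:1/4):15/8,P:15/8)
total length: 93/4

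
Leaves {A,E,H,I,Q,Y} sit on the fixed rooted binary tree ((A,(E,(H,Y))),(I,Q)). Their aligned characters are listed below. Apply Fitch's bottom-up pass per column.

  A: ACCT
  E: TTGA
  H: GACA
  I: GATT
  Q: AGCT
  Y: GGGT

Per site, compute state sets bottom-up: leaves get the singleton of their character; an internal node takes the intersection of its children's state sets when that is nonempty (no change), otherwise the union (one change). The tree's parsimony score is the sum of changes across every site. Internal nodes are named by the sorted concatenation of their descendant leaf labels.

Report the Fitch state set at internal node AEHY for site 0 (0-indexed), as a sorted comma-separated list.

A,G,T

[col 0] HY: children H:{G}, Y:{G} ∩→ {G}; cost 0
[col 0] EHY: children E:{T}, HY:{G} ∪→ {G,T}; cost 1
[col 0] AEHY: children A:{A}, EHY:{G,T} ∪→ {A,G,T}; cost 1
[col 0] IQ: children I:{G}, Q:{A} ∪→ {A,G}; cost 1
[col 0] AEHIQY: children AEHY:{A,G,T}, IQ:{A,G} ∩→ {A,G}; cost 0
[col 1] HY: children H:{A}, Y:{G} ∪→ {A,G}; cost 1
[col 1] EHY: children E:{T}, HY:{A,G} ∪→ {A,G,T}; cost 1
[col 1] AEHY: children A:{C}, EHY:{A,G,T} ∪→ {A,C,G,T}; cost 1
[col 1] IQ: children I:{A}, Q:{G} ∪→ {A,G}; cost 1
[col 1] AEHIQY: children AEHY:{A,C,G,T}, IQ:{A,G} ∩→ {A,G}; cost 0
[col 2] HY: children H:{C}, Y:{G} ∪→ {C,G}; cost 1
[col 2] EHY: children E:{G}, HY:{C,G} ∩→ {G}; cost 0
[col 2] AEHY: children A:{C}, EHY:{G} ∪→ {C,G}; cost 1
[col 2] IQ: children I:{T}, Q:{C} ∪→ {C,T}; cost 1
[col 2] AEHIQY: children AEHY:{C,G}, IQ:{C,T} ∩→ {C}; cost 0
[col 3] HY: children H:{A}, Y:{T} ∪→ {A,T}; cost 1
[col 3] EHY: children E:{A}, HY:{A,T} ∩→ {A}; cost 0
[col 3] AEHY: children A:{T}, EHY:{A} ∪→ {A,T}; cost 1
[col 3] IQ: children I:{T}, Q:{T} ∩→ {T}; cost 0
[col 3] AEHIQY: children AEHY:{A,T}, IQ:{T} ∩→ {T}; cost 0
per-site changes: [3, 4, 3, 2]; total = 12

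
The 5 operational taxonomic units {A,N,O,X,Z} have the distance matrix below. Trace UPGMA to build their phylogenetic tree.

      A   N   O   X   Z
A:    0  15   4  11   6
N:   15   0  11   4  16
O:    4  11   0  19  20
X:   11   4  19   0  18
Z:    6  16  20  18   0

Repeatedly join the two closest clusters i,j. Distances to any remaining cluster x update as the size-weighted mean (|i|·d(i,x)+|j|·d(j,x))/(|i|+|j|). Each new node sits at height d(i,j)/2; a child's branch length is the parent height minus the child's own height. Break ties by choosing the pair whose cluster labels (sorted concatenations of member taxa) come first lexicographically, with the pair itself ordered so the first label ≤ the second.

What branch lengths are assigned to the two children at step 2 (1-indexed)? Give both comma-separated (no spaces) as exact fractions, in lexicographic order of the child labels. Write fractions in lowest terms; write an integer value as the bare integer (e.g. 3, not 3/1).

iteration 1: select A,O (d=4); attach at lengths (2, 2); label the merged cluster AO
  updated: d(AO,N)=13, d(AO,X)=15, d(AO,Z)=13
iteration 2: select N,X (d=4); attach at lengths (2, 2); label the merged cluster NX
  updated: d(AO,NX)=14, d(NX,Z)=17
iteration 3: select AO,Z (d=13); attach at lengths (9/2, 13/2); label the merged cluster AOZ
  updated: d(AOZ,NX)=15
iteration 4: select AOZ,NX (d=15); attach at lengths (1, 11/2); label the merged cluster ANOXZ
final tree: (((A:2,O:2):9/2,Z:13/2):1,(N:2,X:2):11/2)
total length: 51/2

2,2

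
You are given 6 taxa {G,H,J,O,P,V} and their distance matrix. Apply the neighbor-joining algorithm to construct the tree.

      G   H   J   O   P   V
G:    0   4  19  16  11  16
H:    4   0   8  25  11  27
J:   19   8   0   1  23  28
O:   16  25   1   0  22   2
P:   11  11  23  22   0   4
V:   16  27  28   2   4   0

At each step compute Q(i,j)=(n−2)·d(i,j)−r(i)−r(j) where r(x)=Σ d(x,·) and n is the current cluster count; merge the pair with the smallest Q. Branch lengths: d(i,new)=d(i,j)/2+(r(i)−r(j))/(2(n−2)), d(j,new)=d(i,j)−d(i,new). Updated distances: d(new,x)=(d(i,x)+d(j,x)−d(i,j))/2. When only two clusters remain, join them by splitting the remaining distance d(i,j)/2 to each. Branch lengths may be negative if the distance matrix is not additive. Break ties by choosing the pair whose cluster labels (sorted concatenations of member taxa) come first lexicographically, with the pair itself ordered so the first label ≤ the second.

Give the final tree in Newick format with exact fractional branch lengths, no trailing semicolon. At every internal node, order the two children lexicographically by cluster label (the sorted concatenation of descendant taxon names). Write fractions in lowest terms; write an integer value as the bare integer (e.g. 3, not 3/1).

(((G:7/8,H:25/8):21/4,(J:17/8,O:-9/8):37/4):7/2,(P:-1/4,V:17/4):7/2)

1. join J+O (d=1, Q=-141) ⇒ JO; edges |J|=17/8, |O|=-9/8
  updated: d(G,JO)=17, d(H,JO)=16, d(JO,P)=22, d(JO,V)=29/2
2. join P+V (d=4, Q=-195/2) ⇒ PV; edges |P|=-1/4, |V|=17/4
  updated: d(G,PV)=23/2, d(H,PV)=17, d(JO,PV)=65/4
3. join G+H (d=4, Q=-123/2) ⇒ GH; edges |G|=7/8, |H|=25/8
  updated: d(GH,JO)=29/2, d(GH,PV)=49/4
4. join GH+JO (d=29/2, Q=-43) ⇒ GHJO; edges |GH|=21/4, |JO|=37/4
  updated: d(GHJO,PV)=7
5. join GHJO+PV (d=7) ⇒ GHJOPV; edges |GHJO|=7/2, |PV|=7/2
final tree: (((G:7/8,H:25/8):21/4,(J:17/8,O:-9/8):37/4):7/2,(P:-1/4,V:17/4):7/2)
total length: 61/2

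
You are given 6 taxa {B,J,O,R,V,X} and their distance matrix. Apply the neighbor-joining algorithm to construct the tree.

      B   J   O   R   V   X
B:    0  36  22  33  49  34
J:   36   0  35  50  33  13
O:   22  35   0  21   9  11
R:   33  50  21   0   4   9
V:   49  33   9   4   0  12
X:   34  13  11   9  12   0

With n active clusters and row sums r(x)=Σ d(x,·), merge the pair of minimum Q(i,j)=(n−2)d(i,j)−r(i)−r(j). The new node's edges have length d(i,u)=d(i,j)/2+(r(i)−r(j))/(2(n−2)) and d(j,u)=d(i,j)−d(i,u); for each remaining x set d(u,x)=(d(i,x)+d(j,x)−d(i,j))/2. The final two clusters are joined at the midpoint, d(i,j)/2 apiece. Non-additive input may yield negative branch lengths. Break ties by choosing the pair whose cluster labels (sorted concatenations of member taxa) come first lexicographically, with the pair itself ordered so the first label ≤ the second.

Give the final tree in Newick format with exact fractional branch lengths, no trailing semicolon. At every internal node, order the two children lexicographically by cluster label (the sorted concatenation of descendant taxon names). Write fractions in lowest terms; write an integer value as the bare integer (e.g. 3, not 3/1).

(((B:41/2,O:3/2):9/2,(J:16,X:-3):7):21/4,(R:13/4,V:3/4):21/4)

step 1: merge (R,V) at d=4, Q=-208; branch lengths R→13/4, V→3/4; new cluster RV
  updated: d(B,RV)=39, d(J,RV)=79/2, d(O,RV)=13, d(RV,X)=17/2
step 2: merge (J,X) at d=13, Q=-151; branch lengths J→16, X→-3; new cluster JX
  updated: d(B,JX)=57/2, d(JX,O)=33/2, d(JX,RV)=35/2
step 3: merge (B,O) at d=22, Q=-97; branch lengths B→41/2, O→3/2; new cluster BO
  updated: d(BO,JX)=23/2, d(BO,RV)=15
step 4: merge (BO,JX) at d=23/2, Q=-44; branch lengths BO→9/2, JX→7; new cluster BJOX
  updated: d(BJOX,RV)=21/2
step 5: merge (BJOX,RV) at d=21/2; branch lengths BJOX→21/4, RV→21/4; new cluster BJORVX
final tree: (((B:41/2,O:3/2):9/2,(J:16,X:-3):7):21/4,(R:13/4,V:3/4):21/4)
total length: 61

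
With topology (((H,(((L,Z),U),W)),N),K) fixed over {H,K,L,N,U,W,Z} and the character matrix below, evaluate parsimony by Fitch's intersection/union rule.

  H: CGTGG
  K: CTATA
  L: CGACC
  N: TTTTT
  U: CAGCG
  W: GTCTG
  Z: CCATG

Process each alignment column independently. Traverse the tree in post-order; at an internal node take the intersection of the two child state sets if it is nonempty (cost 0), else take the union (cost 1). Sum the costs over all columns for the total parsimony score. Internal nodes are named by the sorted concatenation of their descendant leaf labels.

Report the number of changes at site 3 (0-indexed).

LZ@0: {C} ∩ {C} = {C} (intersection, +0)
LUZ@0: {C} ∩ {C} = {C} (intersection, +0)
LUWZ@0: {C} ∪ {G} = {C,G} (union, +1)
HLUWZ@0: {C} ∩ {C,G} = {C} (intersection, +0)
HLNUWZ@0: {C} ∪ {T} = {C,T} (union, +1)
HKLNUWZ@0: {C,T} ∩ {C} = {C} (intersection, +0)
LZ@1: {G} ∪ {C} = {C,G} (union, +1)
LUZ@1: {C,G} ∪ {A} = {A,C,G} (union, +1)
LUWZ@1: {A,C,G} ∪ {T} = {A,C,G,T} (union, +1)
HLUWZ@1: {G} ∩ {A,C,G,T} = {G} (intersection, +0)
HLNUWZ@1: {G} ∪ {T} = {G,T} (union, +1)
HKLNUWZ@1: {G,T} ∩ {T} = {T} (intersection, +0)
LZ@2: {A} ∩ {A} = {A} (intersection, +0)
LUZ@2: {A} ∪ {G} = {A,G} (union, +1)
LUWZ@2: {A,G} ∪ {C} = {A,C,G} (union, +1)
HLUWZ@2: {T} ∪ {A,C,G} = {A,C,G,T} (union, +1)
HLNUWZ@2: {A,C,G,T} ∩ {T} = {T} (intersection, +0)
HKLNUWZ@2: {T} ∪ {A} = {A,T} (union, +1)
LZ@3: {C} ∪ {T} = {C,T} (union, +1)
LUZ@3: {C,T} ∩ {C} = {C} (intersection, +0)
LUWZ@3: {C} ∪ {T} = {C,T} (union, +1)
HLUWZ@3: {G} ∪ {C,T} = {C,G,T} (union, +1)
HLNUWZ@3: {C,G,T} ∩ {T} = {T} (intersection, +0)
HKLNUWZ@3: {T} ∩ {T} = {T} (intersection, +0)
LZ@4: {C} ∪ {G} = {C,G} (union, +1)
LUZ@4: {C,G} ∩ {G} = {G} (intersection, +0)
LUWZ@4: {G} ∩ {G} = {G} (intersection, +0)
HLUWZ@4: {G} ∩ {G} = {G} (intersection, +0)
HLNUWZ@4: {G} ∪ {T} = {G,T} (union, +1)
HKLNUWZ@4: {G,T} ∪ {A} = {A,G,T} (union, +1)
per-site changes: [2, 4, 4, 3, 3]; total = 16

3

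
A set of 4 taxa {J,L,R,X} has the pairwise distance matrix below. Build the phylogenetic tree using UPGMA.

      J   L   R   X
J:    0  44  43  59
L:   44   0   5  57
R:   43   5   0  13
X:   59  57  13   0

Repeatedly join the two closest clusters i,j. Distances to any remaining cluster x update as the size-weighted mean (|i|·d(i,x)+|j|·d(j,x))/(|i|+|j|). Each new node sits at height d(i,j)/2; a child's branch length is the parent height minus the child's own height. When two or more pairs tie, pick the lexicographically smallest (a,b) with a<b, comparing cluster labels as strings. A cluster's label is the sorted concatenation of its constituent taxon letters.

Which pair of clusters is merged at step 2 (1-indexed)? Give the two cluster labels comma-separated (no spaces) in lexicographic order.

iteration 1: select L,R (d=5); attach at lengths (5/2, 5/2); label the merged cluster LR
  updated: d(J,LR)=87/2, d(LR,X)=35
iteration 2: select LR,X (d=35); attach at lengths (15, 35/2); label the merged cluster LRX
  updated: d(J,LRX)=146/3
iteration 3: select J,LRX (d=146/3); attach at lengths (73/3, 41/6); label the merged cluster JLRX
final tree: (J:73/3,((L:5/2,R:5/2):15,X:35/2):41/6)
total length: 206/3

LR,X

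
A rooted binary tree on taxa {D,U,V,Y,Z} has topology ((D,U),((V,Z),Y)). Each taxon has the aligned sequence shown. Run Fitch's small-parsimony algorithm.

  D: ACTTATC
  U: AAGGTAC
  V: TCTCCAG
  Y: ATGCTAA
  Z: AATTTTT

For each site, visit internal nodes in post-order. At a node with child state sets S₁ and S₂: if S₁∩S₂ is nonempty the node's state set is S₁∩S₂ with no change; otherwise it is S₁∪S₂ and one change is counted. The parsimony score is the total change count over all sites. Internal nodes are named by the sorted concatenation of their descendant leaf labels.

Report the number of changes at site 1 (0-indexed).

3

[col 0] DU: children D:{A}, U:{A} ∩→ {A}; cost 0
[col 0] VZ: children V:{T}, Z:{A} ∪→ {A,T}; cost 1
[col 0] VYZ: children VZ:{A,T}, Y:{A} ∩→ {A}; cost 0
[col 0] DUVYZ: children DU:{A}, VYZ:{A} ∩→ {A}; cost 0
[col 1] DU: children D:{C}, U:{A} ∪→ {A,C}; cost 1
[col 1] VZ: children V:{C}, Z:{A} ∪→ {A,C}; cost 1
[col 1] VYZ: children VZ:{A,C}, Y:{T} ∪→ {A,C,T}; cost 1
[col 1] DUVYZ: children DU:{A,C}, VYZ:{A,C,T} ∩→ {A,C}; cost 0
[col 2] DU: children D:{T}, U:{G} ∪→ {G,T}; cost 1
[col 2] VZ: children V:{T}, Z:{T} ∩→ {T}; cost 0
[col 2] VYZ: children VZ:{T}, Y:{G} ∪→ {G,T}; cost 1
[col 2] DUVYZ: children DU:{G,T}, VYZ:{G,T} ∩→ {G,T}; cost 0
[col 3] DU: children D:{T}, U:{G} ∪→ {G,T}; cost 1
[col 3] VZ: children V:{C}, Z:{T} ∪→ {C,T}; cost 1
[col 3] VYZ: children VZ:{C,T}, Y:{C} ∩→ {C}; cost 0
[col 3] DUVYZ: children DU:{G,T}, VYZ:{C} ∪→ {C,G,T}; cost 1
[col 4] DU: children D:{A}, U:{T} ∪→ {A,T}; cost 1
[col 4] VZ: children V:{C}, Z:{T} ∪→ {C,T}; cost 1
[col 4] VYZ: children VZ:{C,T}, Y:{T} ∩→ {T}; cost 0
[col 4] DUVYZ: children DU:{A,T}, VYZ:{T} ∩→ {T}; cost 0
[col 5] DU: children D:{T}, U:{A} ∪→ {A,T}; cost 1
[col 5] VZ: children V:{A}, Z:{T} ∪→ {A,T}; cost 1
[col 5] VYZ: children VZ:{A,T}, Y:{A} ∩→ {A}; cost 0
[col 5] DUVYZ: children DU:{A,T}, VYZ:{A} ∩→ {A}; cost 0
[col 6] DU: children D:{C}, U:{C} ∩→ {C}; cost 0
[col 6] VZ: children V:{G}, Z:{T} ∪→ {G,T}; cost 1
[col 6] VYZ: children VZ:{G,T}, Y:{A} ∪→ {A,G,T}; cost 1
[col 6] DUVYZ: children DU:{C}, VYZ:{A,G,T} ∪→ {A,C,G,T}; cost 1
per-site changes: [1, 3, 2, 3, 2, 2, 3]; total = 16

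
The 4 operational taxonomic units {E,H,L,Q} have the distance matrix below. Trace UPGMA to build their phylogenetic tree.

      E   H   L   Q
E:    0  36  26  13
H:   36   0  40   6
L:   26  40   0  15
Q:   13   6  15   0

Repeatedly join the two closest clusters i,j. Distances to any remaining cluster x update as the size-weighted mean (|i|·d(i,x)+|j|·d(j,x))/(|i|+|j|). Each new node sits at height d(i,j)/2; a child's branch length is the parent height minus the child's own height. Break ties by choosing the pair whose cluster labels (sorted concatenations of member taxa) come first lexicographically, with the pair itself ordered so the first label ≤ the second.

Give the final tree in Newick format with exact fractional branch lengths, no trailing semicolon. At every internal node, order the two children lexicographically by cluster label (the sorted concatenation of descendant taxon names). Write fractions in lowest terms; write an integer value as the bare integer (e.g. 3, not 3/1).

((E:49/4,(H:3,Q:3):37/4):5/4,L:27/2)

1. join H+Q (d=6) ⇒ HQ; edges |H|=3, |Q|=3
  updated: d(E,HQ)=49/2, d(HQ,L)=55/2
2. join E+HQ (d=49/2) ⇒ EHQ; edges |E|=49/4, |HQ|=37/4
  updated: d(EHQ,L)=27
3. join EHQ+L (d=27) ⇒ EHLQ; edges |EHQ|=5/4, |L|=27/2
final tree: ((E:49/4,(H:3,Q:3):37/4):5/4,L:27/2)
total length: 169/4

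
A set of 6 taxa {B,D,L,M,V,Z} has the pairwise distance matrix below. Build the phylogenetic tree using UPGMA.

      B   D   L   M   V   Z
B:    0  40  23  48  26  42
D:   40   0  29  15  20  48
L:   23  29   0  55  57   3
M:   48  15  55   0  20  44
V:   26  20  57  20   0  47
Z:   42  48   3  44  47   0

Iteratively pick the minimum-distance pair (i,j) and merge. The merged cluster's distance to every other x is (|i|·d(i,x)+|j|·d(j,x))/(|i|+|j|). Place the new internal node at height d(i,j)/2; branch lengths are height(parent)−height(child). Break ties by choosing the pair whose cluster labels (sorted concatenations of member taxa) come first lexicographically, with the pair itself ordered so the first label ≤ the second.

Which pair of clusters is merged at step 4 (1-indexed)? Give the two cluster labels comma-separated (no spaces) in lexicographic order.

step 1: merge (L,Z) at d=3; branch lengths L→3/2, Z→3/2; new cluster LZ
  updated: d(B,LZ)=65/2, d(D,LZ)=77/2, d(LZ,M)=99/2, d(LZ,V)=52
step 2: merge (D,M) at d=15; branch lengths D→15/2, M→15/2; new cluster DM
  updated: d(B,DM)=44, d(DM,LZ)=44, d(DM,V)=20
step 3: merge (DM,V) at d=20; branch lengths DM→5/2, V→10; new cluster DMV
  updated: d(B,DMV)=38, d(DMV,LZ)=140/3
step 4: merge (B,LZ) at d=65/2; branch lengths B→65/4, LZ→59/4; new cluster BLZ
  updated: d(BLZ,DMV)=394/9
step 5: merge (BLZ,DMV) at d=394/9; branch lengths BLZ→203/36, DMV→107/9; new cluster BDLMVZ
final tree: ((B:65/4,(L:3/2,Z:3/2):59/4):203/36,((D:15/2,M:15/2):5/2,V:10):107/9)
total length: 2845/36

B,LZ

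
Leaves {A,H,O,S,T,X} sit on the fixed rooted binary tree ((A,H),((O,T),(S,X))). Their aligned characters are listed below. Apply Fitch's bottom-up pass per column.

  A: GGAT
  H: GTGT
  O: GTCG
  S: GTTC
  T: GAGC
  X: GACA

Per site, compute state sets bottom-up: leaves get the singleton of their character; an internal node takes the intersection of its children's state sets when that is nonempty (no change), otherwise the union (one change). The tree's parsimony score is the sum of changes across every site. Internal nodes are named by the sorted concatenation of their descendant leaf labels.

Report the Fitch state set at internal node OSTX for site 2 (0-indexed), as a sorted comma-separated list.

AH@0: {G} ∩ {G} = {G} (intersection, +0)
OT@0: {G} ∩ {G} = {G} (intersection, +0)
SX@0: {G} ∩ {G} = {G} (intersection, +0)
OSTX@0: {G} ∩ {G} = {G} (intersection, +0)
AHOSTX@0: {G} ∩ {G} = {G} (intersection, +0)
AH@1: {G} ∪ {T} = {G,T} (union, +1)
OT@1: {T} ∪ {A} = {A,T} (union, +1)
SX@1: {T} ∪ {A} = {A,T} (union, +1)
OSTX@1: {A,T} ∩ {A,T} = {A,T} (intersection, +0)
AHOSTX@1: {G,T} ∩ {A,T} = {T} (intersection, +0)
AH@2: {A} ∪ {G} = {A,G} (union, +1)
OT@2: {C} ∪ {G} = {C,G} (union, +1)
SX@2: {T} ∪ {C} = {C,T} (union, +1)
OSTX@2: {C,G} ∩ {C,T} = {C} (intersection, +0)
AHOSTX@2: {A,G} ∪ {C} = {A,C,G} (union, +1)
AH@3: {T} ∩ {T} = {T} (intersection, +0)
OT@3: {G} ∪ {C} = {C,G} (union, +1)
SX@3: {C} ∪ {A} = {A,C} (union, +1)
OSTX@3: {C,G} ∩ {A,C} = {C} (intersection, +0)
AHOSTX@3: {T} ∪ {C} = {C,T} (union, +1)
per-site changes: [0, 3, 4, 3]; total = 10

C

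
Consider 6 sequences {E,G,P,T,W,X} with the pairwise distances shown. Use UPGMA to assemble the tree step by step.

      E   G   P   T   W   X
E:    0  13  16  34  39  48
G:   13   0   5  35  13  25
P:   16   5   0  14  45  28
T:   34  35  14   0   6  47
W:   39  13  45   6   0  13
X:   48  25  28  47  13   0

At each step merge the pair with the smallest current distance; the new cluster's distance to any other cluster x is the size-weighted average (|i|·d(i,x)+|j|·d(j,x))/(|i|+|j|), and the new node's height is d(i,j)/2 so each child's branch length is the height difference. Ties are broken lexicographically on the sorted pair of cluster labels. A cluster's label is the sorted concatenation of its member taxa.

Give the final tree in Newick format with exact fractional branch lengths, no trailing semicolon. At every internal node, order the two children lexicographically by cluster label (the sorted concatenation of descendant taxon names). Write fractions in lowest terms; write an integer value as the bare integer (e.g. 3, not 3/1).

(((E:29/4,(G:5/2,P:5/2):19/4):31/4,(T:3,W:3):12):11/10,X:161/10)

iteration 1: select G,P (d=5); attach at lengths (5/2, 5/2); label the merged cluster GP
  updated: d(E,GP)=29/2, d(GP,T)=49/2, d(GP,W)=29, d(GP,X)=53/2
iteration 2: select T,W (d=6); attach at lengths (3, 3); label the merged cluster TW
  updated: d(E,TW)=73/2, d(GP,TW)=107/4, d(TW,X)=30
iteration 3: select E,GP (d=29/2); attach at lengths (29/4, 19/4); label the merged cluster EGP
  updated: d(EGP,TW)=30, d(EGP,X)=101/3
iteration 4: select EGP,TW (d=30); attach at lengths (31/4, 12); label the merged cluster EGPTW
  updated: d(EGPTW,X)=161/5
iteration 5: select EGPTW,X (d=161/5); attach at lengths (11/10, 161/10); label the merged cluster EGPTWX
final tree: (((E:29/4,(G:5/2,P:5/2):19/4):31/4,(T:3,W:3):12):11/10,X:161/10)
total length: 1199/20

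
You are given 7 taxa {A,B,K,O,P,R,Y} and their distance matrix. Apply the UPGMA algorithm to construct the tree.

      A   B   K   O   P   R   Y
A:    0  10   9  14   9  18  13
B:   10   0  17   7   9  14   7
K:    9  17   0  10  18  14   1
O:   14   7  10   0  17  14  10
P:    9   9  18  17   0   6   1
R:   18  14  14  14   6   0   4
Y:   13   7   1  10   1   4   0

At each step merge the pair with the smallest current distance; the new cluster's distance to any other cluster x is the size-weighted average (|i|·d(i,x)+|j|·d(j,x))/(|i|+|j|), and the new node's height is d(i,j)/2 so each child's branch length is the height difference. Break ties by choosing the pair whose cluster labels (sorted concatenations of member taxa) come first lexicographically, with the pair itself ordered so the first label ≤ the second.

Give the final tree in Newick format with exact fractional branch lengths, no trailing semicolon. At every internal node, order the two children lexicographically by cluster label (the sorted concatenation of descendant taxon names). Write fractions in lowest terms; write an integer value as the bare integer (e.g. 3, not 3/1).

1. join K+Y (d=1) ⇒ KY; edges |K|=1/2, |Y|=1/2
  updated: d(A,KY)=11, d(B,KY)=12, d(KY,O)=10, d(KY,P)=19/2, d(KY,R)=9
2. join P+R (d=6) ⇒ PR; edges |P|=3, |R|=3
  updated: d(A,PR)=27/2, d(B,PR)=23/2, d(KY,PR)=37/4, d(O,PR)=31/2
3. join B+O (d=7) ⇒ BO; edges |B|=7/2, |O|=7/2
  updated: d(A,BO)=12, d(BO,KY)=11, d(BO,PR)=27/2
4. join KY+PR (d=37/4) ⇒ KPRY; edges |KY|=33/8, |PR|=13/8
  updated: d(A,KPRY)=49/4, d(BO,KPRY)=49/4
5. join A+BO (d=12) ⇒ ABO; edges |A|=6, |BO|=5/2
  updated: d(ABO,KPRY)=49/4
6. join ABO+KPRY (d=49/4) ⇒ ABKOPRY; edges |ABO|=1/8, |KPRY|=3/2
final tree: ((A:6,(B:7/2,O:7/2):5/2):1/8,((K:1/2,Y:1/2):33/8,(P:3,R:3):13/8):3/2)
total length: 239/8

((A:6,(B:7/2,O:7/2):5/2):1/8,((K:1/2,Y:1/2):33/8,(P:3,R:3):13/8):3/2)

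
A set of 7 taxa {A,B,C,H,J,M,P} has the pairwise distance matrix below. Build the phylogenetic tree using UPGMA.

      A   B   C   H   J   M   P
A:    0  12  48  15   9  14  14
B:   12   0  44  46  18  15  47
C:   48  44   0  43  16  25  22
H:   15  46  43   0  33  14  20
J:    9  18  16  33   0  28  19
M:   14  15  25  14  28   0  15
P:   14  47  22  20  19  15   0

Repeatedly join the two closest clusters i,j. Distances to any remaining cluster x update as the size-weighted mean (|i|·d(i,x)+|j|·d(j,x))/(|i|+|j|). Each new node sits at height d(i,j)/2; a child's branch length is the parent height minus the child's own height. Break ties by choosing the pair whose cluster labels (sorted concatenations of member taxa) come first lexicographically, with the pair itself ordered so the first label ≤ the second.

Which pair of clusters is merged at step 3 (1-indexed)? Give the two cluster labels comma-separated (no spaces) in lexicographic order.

step 1: merge (A,J) at d=9; branch lengths A→9/2, J→9/2; new cluster AJ
  updated: d(AJ,B)=15, d(AJ,C)=32, d(AJ,H)=24, d(AJ,M)=21, d(AJ,P)=33/2
step 2: merge (H,M) at d=14; branch lengths H→7, M→7; new cluster HM
  updated: d(AJ,HM)=45/2, d(B,HM)=61/2, d(C,HM)=34, d(HM,P)=35/2
step 3: merge (AJ,B) at d=15; branch lengths AJ→3, B→15/2; new cluster ABJ
  updated: d(ABJ,C)=36, d(ABJ,HM)=151/6, d(ABJ,P)=80/3
step 4: merge (HM,P) at d=35/2; branch lengths HM→7/4, P→35/4; new cluster HMP
  updated: d(ABJ,HMP)=77/3, d(C,HMP)=30
step 5: merge (ABJ,HMP) at d=77/3; branch lengths ABJ→16/3, HMP→49/12; new cluster ABHJMP
  updated: d(ABHJMP,C)=33
step 6: merge (ABHJMP,C) at d=33; branch lengths ABHJMP→11/3, C→33/2; new cluster ABCHJMP
final tree: ((((A:9/2,J:9/2):3,B:15/2):16/3,((H:7,M:7):7/4,P:35/4):49/12):11/3,C:33/2)
total length: 883/12

AJ,B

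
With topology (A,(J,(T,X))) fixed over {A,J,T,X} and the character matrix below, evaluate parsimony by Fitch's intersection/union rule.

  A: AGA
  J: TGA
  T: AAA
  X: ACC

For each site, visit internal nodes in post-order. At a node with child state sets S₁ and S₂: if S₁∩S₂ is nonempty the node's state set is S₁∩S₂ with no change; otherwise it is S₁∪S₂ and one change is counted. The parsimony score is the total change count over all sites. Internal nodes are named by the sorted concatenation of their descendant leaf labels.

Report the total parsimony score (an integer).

4

TX@0: {A} ∩ {A} = {A} (intersection, +0)
JTX@0: {T} ∪ {A} = {A,T} (union, +1)
AJTX@0: {A} ∩ {A,T} = {A} (intersection, +0)
TX@1: {A} ∪ {C} = {A,C} (union, +1)
JTX@1: {G} ∪ {A,C} = {A,C,G} (union, +1)
AJTX@1: {G} ∩ {A,C,G} = {G} (intersection, +0)
TX@2: {A} ∪ {C} = {A,C} (union, +1)
JTX@2: {A} ∩ {A,C} = {A} (intersection, +0)
AJTX@2: {A} ∩ {A} = {A} (intersection, +0)
per-site changes: [1, 2, 1]; total = 4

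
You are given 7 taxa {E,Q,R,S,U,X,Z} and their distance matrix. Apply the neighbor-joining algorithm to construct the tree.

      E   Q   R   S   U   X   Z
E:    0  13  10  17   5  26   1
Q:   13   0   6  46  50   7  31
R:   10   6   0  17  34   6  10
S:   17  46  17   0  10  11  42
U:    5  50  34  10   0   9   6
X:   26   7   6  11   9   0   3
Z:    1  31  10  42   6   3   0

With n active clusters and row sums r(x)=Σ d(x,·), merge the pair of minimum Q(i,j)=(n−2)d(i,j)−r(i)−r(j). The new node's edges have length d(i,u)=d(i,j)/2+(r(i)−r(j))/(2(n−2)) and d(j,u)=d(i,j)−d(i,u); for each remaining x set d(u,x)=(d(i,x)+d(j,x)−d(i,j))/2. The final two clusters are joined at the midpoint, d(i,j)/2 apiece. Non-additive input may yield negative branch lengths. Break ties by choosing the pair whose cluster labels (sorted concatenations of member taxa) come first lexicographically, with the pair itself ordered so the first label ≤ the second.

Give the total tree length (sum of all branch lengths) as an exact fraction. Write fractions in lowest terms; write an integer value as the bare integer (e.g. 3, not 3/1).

1261/32

1. join S+U (d=10, Q=-207) ⇒ SU; edges |S|=79/10, |U|=21/10
  updated: d(E,SU)=6, d(Q,SU)=43, d(R,SU)=41/2, d(SU,X)=5, d(SU,Z)=19
2. join Q+R (d=6, Q=-257/2) ⇒ QR; edges |Q|=143/16, |R|=-47/16
  updated: d(E,QR)=17/2, d(QR,SU)=115/4, d(QR,X)=7/2, d(QR,Z)=35/2
3. join QR+X (d=7/2, Q=-341/4) ⇒ QRX; edges |QR|=125/24, |X|=-41/24
  updated: d(E,QRX)=31/2, d(QRX,SU)=121/8, d(QRX,Z)=17/2
4. join E+SU (d=6, Q=-405/8) ⇒ ESU; edges |E|=-45/32, |SU|=237/32
  updated: d(ESU,QRX)=197/16, d(ESU,Z)=7
5. join ESU+QRX (d=197/16, Q=-445/16) ⇒ EQRSUX; edges |ESU|=173/32, |QRX|=221/32
  updated: d(EQRSUX,Z)=51/32
6. join EQRSUX+Z (d=51/32) ⇒ EQRSUXZ; edges |EQRSUX|=51/64, |Z|=51/64
final tree: (((E:-45/32,(S:79/10,U:21/10):237/32):173/32,((Q:143/16,R:-47/16):125/24,X:-41/24):221/32):51/64,Z:51/64)
total length: 1261/32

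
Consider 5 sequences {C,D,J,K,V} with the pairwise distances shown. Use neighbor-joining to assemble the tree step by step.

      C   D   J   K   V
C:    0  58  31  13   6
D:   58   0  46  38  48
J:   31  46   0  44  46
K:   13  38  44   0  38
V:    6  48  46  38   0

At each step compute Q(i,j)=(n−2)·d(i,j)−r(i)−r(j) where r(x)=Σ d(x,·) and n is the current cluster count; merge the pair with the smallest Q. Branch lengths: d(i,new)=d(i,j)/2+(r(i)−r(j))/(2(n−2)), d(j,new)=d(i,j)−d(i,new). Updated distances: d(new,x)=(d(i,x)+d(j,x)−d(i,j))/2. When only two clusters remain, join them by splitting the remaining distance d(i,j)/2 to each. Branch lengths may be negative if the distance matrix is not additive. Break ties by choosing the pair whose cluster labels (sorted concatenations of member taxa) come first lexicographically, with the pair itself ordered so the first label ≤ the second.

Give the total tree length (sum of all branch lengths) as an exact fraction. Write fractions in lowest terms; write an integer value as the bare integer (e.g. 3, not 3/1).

657/8

iteration 1: select C,V (d=6, Q=-228); attach at lengths (-2, 8); label the merged cluster CV
  updated: d(CV,D)=50, d(CV,J)=71/2, d(CV,K)=45/2
iteration 2: select CV,K (d=45/2, Q=-335/2); attach at lengths (97/8, 83/8); label the merged cluster CKV
  updated: d(CKV,D)=131/4, d(CKV,J)=57/2
iteration 3: select CKV,D (d=131/4, Q=-429/4); attach at lengths (61/8, 201/8); label the merged cluster CDKV
  updated: d(CDKV,J)=167/8
iteration 4: select CDKV,J (d=167/8); attach at lengths (167/16, 167/16); label the merged cluster CDJKV
final tree: ((((C:-2,V:8):97/8,K:83/8):61/8,D:201/8):167/16,J:167/16)
total length: 657/8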